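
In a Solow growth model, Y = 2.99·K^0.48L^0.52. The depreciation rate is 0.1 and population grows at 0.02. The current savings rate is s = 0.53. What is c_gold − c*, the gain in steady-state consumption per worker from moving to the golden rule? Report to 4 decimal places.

Δc ≈ 0.1472

Capital per worker breaks even when investment replaces (n + δ)·k; here n + δ = 0.12.
Current steady state (s = 0.53): k* = (0.53·2.99/0.12)^(1/0.52) ≈ 142.9943, y* = 2.99·142.9943^0.48 ≈ 32.3761, c* = (1−0.53)·32.3761 ≈ 15.2168.
Maximizing c = f(k) − (n+δ)·k gives f'(k) = n+δ, i.e. 0.48·2.99·k^(0.48−1) = 0.12, so k_gold = (0.48·2.99/0.12)^(1/0.52) ≈ 118.1843.
y_gold = 2.99·118.1843^0.48 ≈ 29.5461, c_gold = y_gold − 0.12·k_gold ≈ 15.3640.
Gain: Δc = 15.3640 − 15.2168 ≈ 0.1472.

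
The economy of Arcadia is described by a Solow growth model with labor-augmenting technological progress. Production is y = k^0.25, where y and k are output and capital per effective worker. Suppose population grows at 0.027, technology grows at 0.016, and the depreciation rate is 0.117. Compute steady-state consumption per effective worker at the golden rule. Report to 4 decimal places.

Break-even investment rate: n + g + δ = 0.027 + 0.016 + 0.117 = 0.16.
Maximizing c = f(k) − (n+g+δ)·k gives f'(k) = n+g+δ, i.e. 0.25·k^(0.25−1) = 0.16, so k_gold = (0.25/0.16)^(1/0.75) ≈ 1.8131.
y_gold = 1.8131^0.25 ≈ 1.1604.
c_gold = y_gold − (n+g+δ)·k_gold = 1.1604 − 0.16·1.8131 ≈ 0.8703.

c_gold ≈ 0.8703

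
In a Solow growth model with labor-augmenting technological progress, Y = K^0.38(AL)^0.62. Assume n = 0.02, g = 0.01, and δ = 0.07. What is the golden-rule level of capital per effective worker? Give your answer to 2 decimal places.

Capital per effective worker breaks even when investment replaces (n + g + δ)·k; here n + g + δ = 0.1.
Setting f'(k) = n+g+δ gives 0.38·k^(0.38−1) = 0.1, hence k_gold = (0.38/0.1)^(1/0.62) ≈ 8.6126.

k_gold ≈ 8.61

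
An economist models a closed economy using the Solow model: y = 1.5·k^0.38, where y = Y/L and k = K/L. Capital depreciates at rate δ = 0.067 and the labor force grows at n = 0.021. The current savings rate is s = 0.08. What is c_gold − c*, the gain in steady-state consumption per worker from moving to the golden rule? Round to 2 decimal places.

Break-even investment rate: n + δ = 0.021 + 0.067 = 0.088.
Current steady state (s = 0.08): k* = (0.08·1.5/0.088)^(1/0.62) ≈ 1.6491, y* = 1.5·1.6491^0.38 ≈ 1.8140, c* = (1−0.08)·1.8140 ≈ 1.6689.
Maximizing c = f(k) − (n+δ)·k gives f'(k) = n+δ, i.e. 0.38·1.5·k^(0.38−1) = 0.088, so k_gold = (0.38·1.5/0.088)^(1/0.62) ≈ 20.3562.
y_gold = 1.5·20.3562^0.38 ≈ 4.7141, c_gold = y_gold − 0.088·k_gold ≈ 2.9227.
Gain: Δc = 2.9227 − 1.6689 ≈ 1.2538.

Δc ≈ 1.25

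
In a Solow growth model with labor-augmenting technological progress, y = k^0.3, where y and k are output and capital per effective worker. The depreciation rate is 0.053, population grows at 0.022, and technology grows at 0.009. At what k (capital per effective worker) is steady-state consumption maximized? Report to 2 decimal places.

n + g + δ = 0.022 + 0.009 + 0.053 = 0.084.
Maximizing c = f(k) − (n+g+δ)·k gives f'(k) = n+g+δ, i.e. 0.3·k^(0.3−1) = 0.084, so k_gold = (0.3/0.084)^(1/0.7) ≈ 6.1627.

k_gold ≈ 6.16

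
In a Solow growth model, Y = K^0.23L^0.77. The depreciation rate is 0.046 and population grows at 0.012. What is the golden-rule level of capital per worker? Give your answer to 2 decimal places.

Capital per worker breaks even when investment replaces (n + δ)·k; here n + δ = 0.058.
Maximizing c = f(k) − (n+δ)·k gives f'(k) = n+δ, i.e. 0.23·k^(0.23−1) = 0.058, so k_gold = (0.23/0.058)^(1/0.77) ≈ 5.9843.

k_gold ≈ 5.98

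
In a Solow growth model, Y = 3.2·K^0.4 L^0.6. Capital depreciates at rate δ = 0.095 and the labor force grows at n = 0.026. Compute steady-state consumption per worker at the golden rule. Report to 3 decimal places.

The effective depreciation rate is n + δ = 0.026 + 0.095 = 0.121.
Setting f'(k) = n+δ gives 0.4·3.2·k^(0.4−1) = 0.121, hence k_gold = (0.4·3.2/0.121)^(1/0.6) ≈ 50.9770.
y_gold = 3.2·50.9770^0.4 ≈ 15.4205.
c_gold = y_gold − (n+δ)·k_gold = 15.4205 − 0.121·50.9770 ≈ 9.2523.

c_gold ≈ 9.252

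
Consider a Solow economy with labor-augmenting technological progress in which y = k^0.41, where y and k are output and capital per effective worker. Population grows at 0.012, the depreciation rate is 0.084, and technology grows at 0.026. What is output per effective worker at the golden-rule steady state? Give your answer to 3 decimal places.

The effective depreciation rate is n + g + δ = 0.012 + 0.026 + 0.084 = 0.122.
Setting f'(k) = n+g+δ gives 0.41·k^(0.41−1) = 0.122, hence k_gold = (0.41/0.122)^(1/0.59) ≈ 7.8027.
Output: y_gold = k_gold^0.41 = 7.8027^0.41 ≈ 2.3218.

y_gold ≈ 2.322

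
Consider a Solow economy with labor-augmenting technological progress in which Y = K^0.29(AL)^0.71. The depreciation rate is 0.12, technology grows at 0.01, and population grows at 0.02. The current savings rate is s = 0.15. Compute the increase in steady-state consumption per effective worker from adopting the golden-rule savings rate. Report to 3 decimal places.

Δc ≈ 0.079

n + g + δ = 0.02 + 0.01 + 0.12 = 0.15.
Current steady state (s = 0.15): k* = (0.15/0.15)^(1/0.71) ≈ 1.0000, y* = 1.0000^0.29 ≈ 1.0000, c* = (1−0.15)·1.0000 ≈ 0.8500.
Maximizing c = f(k) − (n+g+δ)·k gives f'(k) = n+g+δ, i.e. 0.29·k^(0.29−1) = 0.15, so k_gold = (0.29/0.15)^(1/0.71) ≈ 2.5307.
y_gold = 2.5307^0.29 ≈ 1.3090, c_gold = y_gold − 0.15·k_gold ≈ 0.9294.
Gain: Δc = 0.9294 − 0.8500 ≈ 0.0794.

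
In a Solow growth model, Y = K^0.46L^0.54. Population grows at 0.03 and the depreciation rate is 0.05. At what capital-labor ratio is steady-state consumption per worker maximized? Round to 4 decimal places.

n + δ = 0.03 + 0.05 = 0.08.
Golden rule sets MPK = n+δ: 0.46·k^(0.46−1) = 0.08, so k_gold = (0.46/0.08)^(1/0.54) ≈ 25.5148.

k_gold ≈ 25.5148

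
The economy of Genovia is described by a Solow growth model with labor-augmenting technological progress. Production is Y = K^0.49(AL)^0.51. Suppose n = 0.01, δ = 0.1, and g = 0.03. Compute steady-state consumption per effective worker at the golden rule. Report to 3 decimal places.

c_gold ≈ 1.699

n + g + δ = 0.01 + 0.03 + 0.1 = 0.14.
Setting f'(k) = n+g+δ gives 0.49·k^(0.49−1) = 0.14, hence k_gold = (0.49/0.14)^(1/0.51) ≈ 11.6627.
y_gold = 11.6627^0.49 ≈ 3.3322.
c_gold = y_gold − (n+g+δ)·k_gold = 3.3322 − 0.14·11.6627 ≈ 1.6994.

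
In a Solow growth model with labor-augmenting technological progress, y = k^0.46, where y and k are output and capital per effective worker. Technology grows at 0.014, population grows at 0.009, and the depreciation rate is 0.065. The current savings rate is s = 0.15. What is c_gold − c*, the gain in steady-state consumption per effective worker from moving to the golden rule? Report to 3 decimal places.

Δc ≈ 0.871

The effective depreciation rate is n + g + δ = 0.009 + 0.014 + 0.065 = 0.088.
Current steady state (s = 0.15): k* = (0.15/0.088)^(1/0.54) ≈ 2.6848, y* = 2.6848^0.46 ≈ 1.5751, c* = (1−0.15)·1.5751 ≈ 1.3388.
Setting f'(k) = n+g+δ gives 0.46·k^(0.46−1) = 0.088, hence k_gold = (0.46/0.088)^(1/0.54) ≈ 21.3865.
y_gold = 21.3865^0.46 ≈ 4.0913, c_gold = y_gold − 0.088·k_gold ≈ 2.2093.
Gain: Δc = 2.2093 − 1.3388 ≈ 0.8705.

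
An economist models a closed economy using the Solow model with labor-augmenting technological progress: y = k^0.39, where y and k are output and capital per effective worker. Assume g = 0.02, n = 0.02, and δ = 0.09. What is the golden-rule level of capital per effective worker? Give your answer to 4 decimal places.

n + g + δ = 0.02 + 0.02 + 0.09 = 0.13.
Golden rule sets MPK = n+g+δ: 0.39·k^(0.39−1) = 0.13, so k_gold = (0.39/0.13)^(1/0.61) ≈ 6.0557.

k_gold ≈ 6.0557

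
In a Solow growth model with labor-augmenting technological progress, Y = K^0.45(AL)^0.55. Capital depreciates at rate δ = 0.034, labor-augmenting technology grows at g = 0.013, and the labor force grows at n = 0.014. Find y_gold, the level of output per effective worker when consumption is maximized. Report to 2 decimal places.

y_gold ≈ 5.13

Capital per effective worker breaks even when investment replaces (n + g + δ)·k; here n + g + δ = 0.061.
Maximizing c = f(k) − (n+g+δ)·k gives f'(k) = n+g+δ, i.e. 0.45·k^(0.45−1) = 0.061, so k_gold = (0.45/0.061)^(1/0.55) ≈ 37.8415.
Output: y_gold = k_gold^0.45 = 37.8415^0.45 ≈ 5.1296.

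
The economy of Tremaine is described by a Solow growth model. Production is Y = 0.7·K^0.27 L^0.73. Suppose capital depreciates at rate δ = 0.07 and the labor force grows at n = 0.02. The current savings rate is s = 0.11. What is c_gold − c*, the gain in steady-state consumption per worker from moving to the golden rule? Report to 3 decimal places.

Δc ≈ 0.084

The effective depreciation rate is n + δ = 0.02 + 0.07 = 0.09.
Current steady state (s = 0.11): k* = (0.11·0.7/0.09)^(1/0.73) ≈ 0.8076, y* = 0.7·0.8076^0.27 ≈ 0.6608, c* = (1−0.11)·0.6608 ≈ 0.5881.
At the golden rule the marginal product of capital equals n+δ: 0.27·0.7·k^(0.27−1) = 0.09. Solving, k_gold = (0.27·0.7/0.09)^(1/0.73) ≈ 2.7631.
y_gold = 0.7·2.7631^0.27 ≈ 0.9210, c_gold = y_gold − 0.09·k_gold ≈ 0.6724.
Gain: Δc = 0.6724 − 0.5881 ≈ 0.0843.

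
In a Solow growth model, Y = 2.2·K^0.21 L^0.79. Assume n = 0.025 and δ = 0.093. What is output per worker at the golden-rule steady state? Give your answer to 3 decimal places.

y_gold ≈ 3.162

Break-even investment rate: n + δ = 0.025 + 0.093 = 0.118.
At the golden rule the marginal product of capital equals n+δ: 0.21·2.2·k^(0.21−1) = 0.118. Solving, k_gold = (0.21·2.2/0.118)^(1/0.79) ≈ 5.6277.
Output: y_gold = 2.2·k_gold^0.21 = 2.2·5.6277^0.21 ≈ 3.1622.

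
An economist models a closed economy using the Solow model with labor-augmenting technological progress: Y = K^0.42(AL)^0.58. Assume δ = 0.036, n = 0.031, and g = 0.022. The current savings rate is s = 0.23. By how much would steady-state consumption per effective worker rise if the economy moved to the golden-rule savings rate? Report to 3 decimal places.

Capital per effective worker breaks even when investment replaces (n + g + δ)·k; here n + g + δ = 0.089.
Current steady state (s = 0.23): k* = (0.23/0.089)^(1/0.58) ≈ 5.1396, y* = 5.1396^0.42 ≈ 1.9888, c* = (1−0.23)·1.9888 ≈ 1.5314.
Maximizing c = f(k) − (n+g+δ)·k gives f'(k) = n+g+δ, i.e. 0.42·k^(0.42−1) = 0.089, so k_gold = (0.42/0.089)^(1/0.58) ≈ 14.5153.
y_gold = 14.5153^0.42 ≈ 3.0759, c_gold = y_gold − 0.089·k_gold ≈ 1.7840.
Gain: Δc = 1.7840 − 1.5314 ≈ 0.2526.

Δc ≈ 0.253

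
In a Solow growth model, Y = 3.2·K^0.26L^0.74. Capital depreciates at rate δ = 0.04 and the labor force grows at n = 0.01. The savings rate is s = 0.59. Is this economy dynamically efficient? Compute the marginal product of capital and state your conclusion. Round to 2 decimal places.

dynamically inefficient; MPK ≈ 0.02

The effective depreciation rate is n + δ = 0.01 + 0.04 = 0.05.
Steady-state k*: s·A·k^0.26 = 0.05·k gives k* = (0.59·3.2/0.05)^(1/0.74) ≈ 135.2460.
MPK = 0.26·3.2·135.2460^(-0.74) ≈ 0.0220.
MPK < n+δ = 0.05, so the economy is dynamically inefficient (over-saving).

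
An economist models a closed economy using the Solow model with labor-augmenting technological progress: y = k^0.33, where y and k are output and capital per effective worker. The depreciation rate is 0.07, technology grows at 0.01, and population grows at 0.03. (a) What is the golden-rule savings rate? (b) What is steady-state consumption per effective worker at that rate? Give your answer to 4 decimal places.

(a) s_gold = 0.3300; (b) c_gold ≈ 1.1510

n + g + δ = 0.03 + 0.01 + 0.07 = 0.11.
For Cobb-Douglas, s_gold equals capital's share: s_gold = 0.33.
Maximizing c = f(k) − (n+g+δ)·k gives f'(k) = n+g+δ, i.e. 0.33·k^(0.33−1) = 0.11, so k_gold = (0.33/0.11)^(1/0.67) ≈ 5.1537.
y_gold = 5.1537^0.33 ≈ 1.7179; c_gold = (1−0.33)·y_gold ≈ 1.1510.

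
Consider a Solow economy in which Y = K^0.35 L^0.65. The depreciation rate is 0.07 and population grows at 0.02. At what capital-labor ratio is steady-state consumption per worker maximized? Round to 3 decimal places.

k_gold ≈ 8.080

n + δ = 0.02 + 0.07 = 0.09.
Golden rule sets MPK = n+δ: 0.35·k^(0.35−1) = 0.09, so k_gold = (0.35/0.09)^(1/0.65) ≈ 8.0802.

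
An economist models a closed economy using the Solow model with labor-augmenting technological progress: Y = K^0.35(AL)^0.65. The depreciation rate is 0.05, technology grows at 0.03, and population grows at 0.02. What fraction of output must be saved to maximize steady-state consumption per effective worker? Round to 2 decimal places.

s_gold = 0.35

Capital per effective worker breaks even when investment replaces (n + g + δ)·k; here n + g + δ = 0.1.
At the golden rule MPK = n+g+δ, and in any Cobb-Douglas steady state s = (n+g+δ)·k/y = MPK·k/y = capital's share 0.35.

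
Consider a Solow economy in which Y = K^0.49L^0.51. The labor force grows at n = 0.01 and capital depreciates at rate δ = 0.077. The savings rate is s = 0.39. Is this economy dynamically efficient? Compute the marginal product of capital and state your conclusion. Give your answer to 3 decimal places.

dynamically efficient; MPK ≈ 0.109

Capital per worker breaks even when investment replaces (n + δ)·k; here n + δ = 0.087.
Steady-state k*: s·k^0.49 = 0.087·k gives k* = (0.39/0.087)^(1/0.51) ≈ 18.9470.
MPK = 0.49·18.9470^(-0.51) ≈ 0.1093.
MPK > n+δ = 0.087, so the economy is dynamically efficient (under-saving).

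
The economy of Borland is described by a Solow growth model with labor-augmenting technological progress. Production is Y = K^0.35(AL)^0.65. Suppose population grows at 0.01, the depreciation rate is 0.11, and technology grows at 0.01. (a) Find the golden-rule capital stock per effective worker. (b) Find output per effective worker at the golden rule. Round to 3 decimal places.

Capital per effective worker breaks even when investment replaces (n + g + δ)·k; here n + g + δ = 0.13.
Golden rule sets MPK = n+g+δ: 0.35·k^(0.35−1) = 0.13, so k_gold = (0.35/0.13)^(1/0.65) ≈ 4.5891.
y_gold = 4.5891^0.35 ≈ 1.7045.

(a) k_gold ≈ 4.589; (b) y_gold ≈ 1.705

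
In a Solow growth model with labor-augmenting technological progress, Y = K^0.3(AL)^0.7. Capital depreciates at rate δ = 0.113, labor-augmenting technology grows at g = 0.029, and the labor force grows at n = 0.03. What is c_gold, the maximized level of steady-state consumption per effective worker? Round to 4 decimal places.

c_gold ≈ 0.8885

Capital per effective worker breaks even when investment replaces (n + g + δ)·k; here n + g + δ = 0.172.
Maximizing c = f(k) − (n+g+δ)·k gives f'(k) = n+g+δ, i.e. 0.3·k^(0.3−1) = 0.172, so k_gold = (0.3/0.172)^(1/0.7) ≈ 2.2138.
y_gold = 2.2138^0.3 ≈ 1.2692.
c_gold = y_gold − (n+g+δ)·k_gold = 1.2692 − 0.172·2.2138 ≈ 0.8885.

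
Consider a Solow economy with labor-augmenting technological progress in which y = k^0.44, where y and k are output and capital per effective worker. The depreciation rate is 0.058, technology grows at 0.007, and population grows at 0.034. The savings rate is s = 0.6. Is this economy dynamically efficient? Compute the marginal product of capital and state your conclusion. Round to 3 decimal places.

dynamically inefficient; MPK ≈ 0.073

The effective depreciation rate is n + g + δ = 0.034 + 0.007 + 0.058 = 0.099.
Steady-state k*: s·k^0.44 = 0.099·k gives k* = (0.6/0.099)^(1/0.56) ≈ 24.9661.
MPK = 0.44·24.9661^(-0.56) ≈ 0.0726.
MPK < n+g+δ = 0.099, so the economy is dynamically inefficient (over-saving).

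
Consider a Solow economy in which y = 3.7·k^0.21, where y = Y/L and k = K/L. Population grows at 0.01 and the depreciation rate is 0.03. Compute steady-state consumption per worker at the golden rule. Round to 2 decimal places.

Break-even investment rate: n + δ = 0.01 + 0.03 = 0.04.
Setting f'(k) = n+δ gives 0.21·3.7·k^(0.21−1) = 0.04, hence k_gold = (0.21·3.7/0.04)^(1/0.79) ≈ 42.7402.
y_gold = 3.7·42.7402^0.21 ≈ 8.1410.
c_gold = y_gold − (n+δ)·k_gold = 8.1410 − 0.04·42.7402 ≈ 6.4314.

c_gold ≈ 6.43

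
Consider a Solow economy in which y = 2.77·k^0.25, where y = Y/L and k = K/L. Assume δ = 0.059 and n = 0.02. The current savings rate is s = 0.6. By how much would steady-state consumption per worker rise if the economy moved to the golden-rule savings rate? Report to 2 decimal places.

Break-even investment rate: n + δ = 0.02 + 0.059 = 0.079.
Current steady state (s = 0.6): k* = (0.6·2.77/0.079)^(1/0.75) ≈ 58.0771, y* = 2.77·58.0771^0.25 ≈ 7.6468, c* = (1−0.6)·7.6468 ≈ 3.0587.
Setting f'(k) = n+δ gives 0.25·2.77·k^(0.25−1) = 0.079, hence k_gold = (0.25·2.77/0.079)^(1/0.75) ≈ 18.0741.
y_gold = 2.77·18.0741^0.25 ≈ 5.7114, c_gold = y_gold − 0.079·k_gold ≈ 4.2836.
Gain: Δc = 4.2836 − 3.0587 ≈ 1.2248.

Δc ≈ 1.22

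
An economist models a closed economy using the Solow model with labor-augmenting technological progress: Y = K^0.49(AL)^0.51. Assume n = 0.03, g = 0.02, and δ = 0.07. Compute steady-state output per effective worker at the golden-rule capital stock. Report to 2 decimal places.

n + g + δ = 0.03 + 0.02 + 0.07 = 0.12.
Setting f'(k) = n+g+δ gives 0.49·k^(0.49−1) = 0.12, hence k_gold = (0.49/0.12)^(1/0.51) ≈ 15.7786.
Output: y_gold = k_gold^0.49 = 15.7786^0.49 ≈ 3.8641.

y_gold ≈ 3.86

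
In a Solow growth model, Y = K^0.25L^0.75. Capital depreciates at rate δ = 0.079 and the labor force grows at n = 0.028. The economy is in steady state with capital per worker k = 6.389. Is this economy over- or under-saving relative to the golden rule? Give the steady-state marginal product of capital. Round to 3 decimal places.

over-saving; MPK ≈ 0.062

Capital per worker breaks even when investment replaces (n + δ)·k; here n + δ = 0.107.
MPK = 0.25·k^(0.25−1) = 0.25·6.389^(-0.75) ≈ 0.0622.
MPK < 0.107, so the economy is dynamically inefficient (over-saving).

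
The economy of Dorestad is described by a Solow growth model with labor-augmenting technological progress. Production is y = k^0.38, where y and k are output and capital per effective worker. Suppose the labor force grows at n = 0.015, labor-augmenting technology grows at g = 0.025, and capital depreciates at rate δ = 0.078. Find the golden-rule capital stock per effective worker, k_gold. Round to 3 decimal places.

Break-even investment rate: n + g + δ = 0.015 + 0.025 + 0.078 = 0.118.
Maximizing c = f(k) − (n+g+δ)·k gives f'(k) = n+g+δ, i.e. 0.38·k^(0.38−1) = 0.118, so k_gold = (0.38/0.118)^(1/0.62) ≈ 6.5947.

k_gold ≈ 6.595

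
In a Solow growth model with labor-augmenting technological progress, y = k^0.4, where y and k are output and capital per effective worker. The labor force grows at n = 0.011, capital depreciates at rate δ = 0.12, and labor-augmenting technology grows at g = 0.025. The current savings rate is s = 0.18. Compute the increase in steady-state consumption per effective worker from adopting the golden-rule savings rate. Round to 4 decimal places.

Δc ≈ 0.2219

n + g + δ = 0.011 + 0.025 + 0.12 = 0.156.
Current steady state (s = 0.18): k* = (0.18/0.156)^(1/0.6) ≈ 1.2693, y* = 1.2693^0.4 ≈ 1.1001, c* = (1−0.18)·1.1001 ≈ 0.9021.
Maximizing c = f(k) − (n+g+δ)·k gives f'(k) = n+g+δ, i.e. 0.4·k^(0.4−1) = 0.156, so k_gold = (0.4/0.156)^(1/0.6) ≈ 4.8035.
y_gold = 4.8035^0.4 ≈ 1.8734, c_gold = y_gold − 0.156·k_gold ≈ 1.1240.
Gain: Δc = 1.1240 − 0.9021 ≈ 0.2219.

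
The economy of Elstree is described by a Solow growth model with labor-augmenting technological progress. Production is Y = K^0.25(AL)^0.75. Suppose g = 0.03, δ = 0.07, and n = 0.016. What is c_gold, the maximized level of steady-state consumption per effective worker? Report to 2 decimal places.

c_gold ≈ 0.97

n + g + δ = 0.016 + 0.03 + 0.07 = 0.116.
Golden rule sets MPK = n+g+δ: 0.25·k^(0.25−1) = 0.116, so k_gold = (0.25/0.116)^(1/0.75) ≈ 2.7838.
y_gold = 2.7838^0.25 ≈ 1.2917.
c_gold = y_gold − (n+g+δ)·k_gold = 1.2917 − 0.116·2.7838 ≈ 0.9688.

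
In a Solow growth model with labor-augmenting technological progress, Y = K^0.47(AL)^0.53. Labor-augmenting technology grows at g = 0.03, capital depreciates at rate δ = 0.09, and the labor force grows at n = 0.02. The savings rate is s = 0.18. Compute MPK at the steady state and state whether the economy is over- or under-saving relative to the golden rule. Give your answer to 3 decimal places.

Capital per effective worker breaks even when investment replaces (n + g + δ)·k; here n + g + δ = 0.14.
Steady-state k*: s·k^0.47 = 0.14·k gives k* = (0.18/0.14)^(1/0.53) ≈ 1.6067.
MPK = 0.47·1.6067^(-0.53) ≈ 0.3656.
MPK > n+g+δ = 0.14, so the economy is dynamically efficient (under-saving).

under-saving; MPK ≈ 0.366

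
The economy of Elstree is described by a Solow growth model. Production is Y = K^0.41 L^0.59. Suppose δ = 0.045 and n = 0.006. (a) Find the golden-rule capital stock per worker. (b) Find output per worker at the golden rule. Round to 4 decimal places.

The effective depreciation rate is n + δ = 0.006 + 0.045 = 0.051.
Maximizing c = f(k) − (n+δ)·k gives f'(k) = n+δ, i.e. 0.41·k^(0.41−1) = 0.051, so k_gold = (0.41/0.051)^(1/0.59) ≈ 34.2185.
y_gold = 34.2185^0.41 ≈ 4.2564.

(a) k_gold ≈ 34.2185; (b) y_gold ≈ 4.2564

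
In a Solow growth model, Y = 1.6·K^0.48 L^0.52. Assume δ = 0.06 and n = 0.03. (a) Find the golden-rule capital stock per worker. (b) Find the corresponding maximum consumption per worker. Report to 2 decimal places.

Break-even investment rate: n + δ = 0.03 + 0.06 = 0.09.
Golden rule sets MPK = n+δ: 0.48·1.6·k^(0.48−1) = 0.09, so k_gold = (0.48·1.6/0.09)^(1/0.52) ≈ 61.7466.
y_gold = 1.6·61.7466^0.48 ≈ 11.5775; c_gold = y_gold − 0.09·k_gold ≈ 6.0203.

(a) k_gold ≈ 61.75; (b) c_gold ≈ 6.02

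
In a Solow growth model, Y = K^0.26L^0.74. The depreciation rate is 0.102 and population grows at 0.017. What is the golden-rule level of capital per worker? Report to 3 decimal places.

The effective depreciation rate is n + δ = 0.017 + 0.102 = 0.119.
At the golden rule the marginal product of capital equals n+δ: 0.26·k^(0.26−1) = 0.119. Solving, k_gold = (0.26/0.119)^(1/0.74) ≈ 2.8753.

k_gold ≈ 2.875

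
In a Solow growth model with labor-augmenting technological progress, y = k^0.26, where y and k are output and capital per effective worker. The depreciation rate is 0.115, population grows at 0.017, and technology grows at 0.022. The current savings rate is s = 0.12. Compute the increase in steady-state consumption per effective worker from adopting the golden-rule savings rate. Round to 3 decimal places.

Break-even investment rate: n + g + δ = 0.017 + 0.022 + 0.115 = 0.154.
Current steady state (s = 0.12): k* = (0.12/0.154)^(1/0.74) ≈ 0.7138, y* = 0.7138^0.26 ≈ 0.9161, c* = (1−0.12)·0.9161 ≈ 0.8062.
Golden rule sets MPK = n+g+δ: 0.26·k^(0.26−1) = 0.154, so k_gold = (0.26/0.154)^(1/0.74) ≈ 2.0294.
y_gold = 2.0294^0.26 ≈ 1.2020, c_gold = y_gold − 0.154·k_gold ≈ 0.8895.
Gain: Δc = 0.8895 − 0.8062 ≈ 0.0834.

Δc ≈ 0.083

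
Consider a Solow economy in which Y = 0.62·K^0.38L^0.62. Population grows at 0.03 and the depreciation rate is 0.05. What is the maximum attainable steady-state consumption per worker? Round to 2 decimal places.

The effective depreciation rate is n + δ = 0.03 + 0.05 = 0.08.
Maximizing c = f(k) − (n+δ)·k gives f'(k) = n+δ, i.e. 0.38·0.62·k^(0.38−1) = 0.08, so k_gold = (0.38·0.62/0.08)^(1/0.62) ≈ 5.7094.
y_gold = 0.62·5.7094^0.38 ≈ 1.2020.
c_gold = y_gold − (n+δ)·k_gold = 1.2020 − 0.08·5.7094 ≈ 0.7452.

c_gold ≈ 0.75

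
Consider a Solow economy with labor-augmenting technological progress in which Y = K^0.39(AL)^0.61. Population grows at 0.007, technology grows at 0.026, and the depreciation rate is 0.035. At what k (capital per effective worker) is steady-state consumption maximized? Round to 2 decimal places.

n + g + δ = 0.007 + 0.026 + 0.035 = 0.068.
Maximizing c = f(k) − (n+g+δ)·k gives f'(k) = n+g+δ, i.e. 0.39·k^(0.39−1) = 0.068, so k_gold = (0.39/0.068)^(1/0.61) ≈ 17.5200.

k_gold ≈ 17.52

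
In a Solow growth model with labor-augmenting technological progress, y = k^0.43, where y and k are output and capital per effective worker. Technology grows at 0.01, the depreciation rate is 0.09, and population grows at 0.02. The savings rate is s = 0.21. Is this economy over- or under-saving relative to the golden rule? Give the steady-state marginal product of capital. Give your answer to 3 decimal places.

Break-even investment rate: n + g + δ = 0.02 + 0.01 + 0.09 = 0.12.
Steady-state k*: s·k^0.43 = 0.12·k gives k* = (0.21/0.12)^(1/0.57) ≈ 2.6692.
MPK = 0.43·2.6692^(-0.57) ≈ 0.2457.
MPK > n+g+δ = 0.12, so the economy is dynamically efficient (under-saving).

under-saving; MPK ≈ 0.246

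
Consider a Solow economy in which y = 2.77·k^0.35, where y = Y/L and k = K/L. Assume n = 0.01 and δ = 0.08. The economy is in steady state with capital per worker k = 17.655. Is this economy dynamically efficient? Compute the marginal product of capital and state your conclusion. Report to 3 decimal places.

The effective depreciation rate is n + δ = 0.01 + 0.08 = 0.09.
MPK = 0.35·2.77·k^(0.35−1) = 0.35·2.77·17.655^(-0.65) ≈ 0.1500.
MPK > 0.09, so the economy is dynamically efficient (under-saving).

dynamically efficient; MPK ≈ 0.150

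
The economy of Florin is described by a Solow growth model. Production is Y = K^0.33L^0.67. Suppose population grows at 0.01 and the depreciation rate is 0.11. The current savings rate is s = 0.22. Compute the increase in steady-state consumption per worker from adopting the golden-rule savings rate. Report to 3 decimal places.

n + δ = 0.01 + 0.11 = 0.12.
Current steady state (s = 0.22): k* = (0.22/0.12)^(1/0.67) ≈ 2.4711, y* = 2.4711^0.33 ≈ 1.3479, c* = (1−0.22)·1.3479 ≈ 1.0514.
Maximizing c = f(k) − (n+δ)·k gives f'(k) = n+δ, i.e. 0.33·k^(0.33−1) = 0.12, so k_gold = (0.33/0.12)^(1/0.67) ≈ 4.5261.
y_gold = 4.5261^0.33 ≈ 1.6458, c_gold = y_gold − 0.12·k_gold ≈ 1.1027.
Gain: Δc = 1.1027 − 1.0514 ≈ 0.0514.

Δc ≈ 0.051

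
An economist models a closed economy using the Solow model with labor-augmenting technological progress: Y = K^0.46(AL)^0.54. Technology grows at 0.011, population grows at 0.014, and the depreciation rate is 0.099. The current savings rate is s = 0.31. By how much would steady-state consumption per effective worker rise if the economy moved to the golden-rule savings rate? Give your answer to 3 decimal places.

Δc ≈ 0.144

The effective depreciation rate is n + g + δ = 0.014 + 0.011 + 0.099 = 0.124.
Current steady state (s = 0.31): k* = (0.31/0.124)^(1/0.54) ≈ 5.4566, y* = 5.4566^0.46 ≈ 2.1827, c* = (1−0.31)·2.1827 ≈ 1.5060.
Maximizing c = f(k) − (n+g+δ)·k gives f'(k) = n+g+δ, i.e. 0.46·k^(0.46−1) = 0.124, so k_gold = (0.46/0.124)^(1/0.54) ≈ 11.3325.
y_gold = 11.3325^0.46 ≈ 3.0549, c_gold = y_gold − 0.124·k_gold ≈ 1.6496.
Gain: Δc = 1.6496 − 1.5060 ≈ 0.1436.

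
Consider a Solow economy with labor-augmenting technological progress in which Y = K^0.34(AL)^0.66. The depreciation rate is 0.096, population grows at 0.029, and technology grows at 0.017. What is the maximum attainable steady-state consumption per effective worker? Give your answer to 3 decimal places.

The effective depreciation rate is n + g + δ = 0.029 + 0.017 + 0.096 = 0.142.
Setting f'(k) = n+g+δ gives 0.34·k^(0.34−1) = 0.142, hence k_gold = (0.34/0.142)^(1/0.66) ≈ 3.7543.
y_gold = 3.7543^0.34 ≈ 1.5680.
c_gold = y_gold − (n+g+δ)·k_gold = 1.5680 − 0.142·3.7543 ≈ 1.0349.

c_gold ≈ 1.035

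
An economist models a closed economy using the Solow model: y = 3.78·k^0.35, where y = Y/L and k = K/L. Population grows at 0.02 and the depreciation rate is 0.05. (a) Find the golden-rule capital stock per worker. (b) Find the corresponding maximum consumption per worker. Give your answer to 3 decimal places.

(a) k_gold ≈ 92.000; (b) c_gold ≈ 11.960

The effective depreciation rate is n + δ = 0.02 + 0.05 = 0.07.
Golden rule sets MPK = n+δ: 0.35·3.78·k^(0.35−1) = 0.07, so k_gold = (0.35·3.78/0.07)^(1/0.65) ≈ 91.9999.
y_gold = 3.78·91.9999^0.35 ≈ 18.4000; c_gold = y_gold − 0.07·k_gold ≈ 11.9600.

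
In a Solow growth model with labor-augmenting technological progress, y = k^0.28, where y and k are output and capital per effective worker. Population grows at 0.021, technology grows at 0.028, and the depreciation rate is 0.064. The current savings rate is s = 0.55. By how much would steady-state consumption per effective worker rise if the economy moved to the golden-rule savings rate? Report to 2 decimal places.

n + g + δ = 0.021 + 0.028 + 0.064 = 0.113.
Current steady state (s = 0.55): k* = (0.55/0.113)^(1/0.72) ≈ 9.0066, y* = 9.0066^0.28 ≈ 1.8504, c* = (1−0.55)·1.8504 ≈ 0.8327.
Maximizing c = f(k) − (n+g+δ)·k gives f'(k) = n+g+δ, i.e. 0.28·k^(0.28−1) = 0.113, so k_gold = (0.28/0.113)^(1/0.72) ≈ 3.5264.
y_gold = 3.5264^0.28 ≈ 1.4232, c_gold = y_gold − 0.113·k_gold ≈ 1.0247.
Gain: Δc = 1.0247 − 0.8327 ≈ 0.1920.

Δc ≈ 0.19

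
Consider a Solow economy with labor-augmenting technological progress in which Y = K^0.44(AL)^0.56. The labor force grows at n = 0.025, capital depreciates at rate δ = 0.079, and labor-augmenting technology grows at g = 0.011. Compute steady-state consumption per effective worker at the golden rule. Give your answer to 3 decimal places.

c_gold ≈ 1.607

The effective depreciation rate is n + g + δ = 0.025 + 0.011 + 0.079 = 0.115.
Maximizing c = f(k) − (n+g+δ)·k gives f'(k) = n+g+δ, i.e. 0.44·k^(0.44−1) = 0.115, so k_gold = (0.44/0.115)^(1/0.56) ≈ 10.9808.
y_gold = 10.9808^0.44 ≈ 2.8700.
c_gold = y_gold − (n+g+δ)·k_gold = 2.8700 − 0.115·10.9808 ≈ 1.6072.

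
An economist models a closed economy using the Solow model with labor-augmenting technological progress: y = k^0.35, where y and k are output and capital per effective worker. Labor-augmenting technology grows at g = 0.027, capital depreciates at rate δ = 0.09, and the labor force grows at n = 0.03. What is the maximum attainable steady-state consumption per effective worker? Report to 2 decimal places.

Capital per effective worker breaks even when investment replaces (n + g + δ)·k; here n + g + δ = 0.147.
Setting f'(k) = n+g+δ gives 0.35·k^(0.35−1) = 0.147, hence k_gold = (0.35/0.147)^(1/0.65) ≈ 3.7985.
y_gold = 3.7985^0.35 ≈ 1.5954.
c_gold = y_gold − (n+g+δ)·k_gold = 1.5954 − 0.147·3.7985 ≈ 1.0370.

c_gold ≈ 1.04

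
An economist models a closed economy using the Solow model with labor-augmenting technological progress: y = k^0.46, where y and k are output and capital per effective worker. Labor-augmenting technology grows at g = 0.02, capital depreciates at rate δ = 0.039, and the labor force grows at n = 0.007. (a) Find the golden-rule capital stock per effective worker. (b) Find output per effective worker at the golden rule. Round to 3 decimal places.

The effective depreciation rate is n + g + δ = 0.007 + 0.02 + 0.039 = 0.066.
Golden rule sets MPK = n+g+δ: 0.46·k^(0.46−1) = 0.066, so k_gold = (0.46/0.066)^(1/0.54) ≈ 36.4340.
y_gold = 36.4340^0.46 ≈ 5.2275.

(a) k_gold ≈ 36.434; (b) y_gold ≈ 5.227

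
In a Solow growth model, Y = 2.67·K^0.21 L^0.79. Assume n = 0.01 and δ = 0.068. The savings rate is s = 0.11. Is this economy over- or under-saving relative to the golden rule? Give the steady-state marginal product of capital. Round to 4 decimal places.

Capital per worker breaks even when investment replaces (n + δ)·k; here n + δ = 0.078.
Steady-state k*: s·A·k^0.21 = 0.078·k gives k* = (0.11·2.67/0.078)^(1/0.79) ≈ 5.3564.
MPK = 0.21·2.67·5.3564^(-0.79) ≈ 0.1489.
MPK > n+δ = 0.078, so the economy is dynamically efficient (under-saving).

under-saving; MPK ≈ 0.1489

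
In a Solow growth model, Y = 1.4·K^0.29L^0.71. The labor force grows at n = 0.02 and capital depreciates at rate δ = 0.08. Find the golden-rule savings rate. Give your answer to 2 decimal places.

s_gold = 0.29

The effective depreciation rate is n + δ = 0.02 + 0.08 = 0.1.
At the golden rule MPK = n+δ, and in any Cobb-Douglas steady state s = (n+δ)·k/y = MPK·k/y = capital's share 0.29.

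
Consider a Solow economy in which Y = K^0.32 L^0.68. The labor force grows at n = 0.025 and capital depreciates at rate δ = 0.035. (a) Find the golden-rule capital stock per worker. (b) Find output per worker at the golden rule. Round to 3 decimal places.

The effective depreciation rate is n + δ = 0.025 + 0.035 = 0.06.
Maximizing c = f(k) − (n+δ)·k gives f'(k) = n+δ, i.e. 0.32·k^(0.32−1) = 0.06, so k_gold = (0.32/0.06)^(1/0.68) ≈ 11.7251.
y_gold = 11.7251^0.32 ≈ 2.1985.

(a) k_gold ≈ 11.725; (b) y_gold ≈ 2.198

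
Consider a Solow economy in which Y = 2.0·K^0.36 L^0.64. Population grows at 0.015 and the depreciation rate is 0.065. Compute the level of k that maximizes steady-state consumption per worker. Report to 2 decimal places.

n + δ = 0.015 + 0.065 = 0.08.
Setting f'(k) = n+δ gives 0.36·2.0·k^(0.36−1) = 0.08, hence k_gold = (0.36·2.0/0.08)^(1/0.64) ≈ 30.9745.

k_gold ≈ 30.97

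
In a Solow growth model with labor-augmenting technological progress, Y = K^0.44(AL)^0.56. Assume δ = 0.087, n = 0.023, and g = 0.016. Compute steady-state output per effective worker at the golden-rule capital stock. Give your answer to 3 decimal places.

y_gold ≈ 2.671

Break-even investment rate: n + g + δ = 0.023 + 0.016 + 0.087 = 0.126.
Setting f'(k) = n+g+δ gives 0.44·k^(0.44−1) = 0.126, hence k_gold = (0.44/0.126)^(1/0.56) ≈ 9.3280.
Output: y_gold = k_gold^0.44 = 9.3280^0.44 ≈ 2.6712.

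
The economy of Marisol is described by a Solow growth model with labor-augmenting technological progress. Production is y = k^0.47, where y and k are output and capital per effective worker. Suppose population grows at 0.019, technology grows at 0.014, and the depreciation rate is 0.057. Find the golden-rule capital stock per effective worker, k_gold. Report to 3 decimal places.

Break-even investment rate: n + g + δ = 0.019 + 0.014 + 0.057 = 0.09.
Golden rule sets MPK = n+g+δ: 0.47·k^(0.47−1) = 0.09, so k_gold = (0.47/0.09)^(1/0.53) ≈ 22.6175.

k_gold ≈ 22.617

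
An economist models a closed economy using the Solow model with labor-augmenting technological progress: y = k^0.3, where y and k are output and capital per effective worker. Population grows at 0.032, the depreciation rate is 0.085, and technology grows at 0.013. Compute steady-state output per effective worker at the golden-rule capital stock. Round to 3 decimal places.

y_gold ≈ 1.431

n + g + δ = 0.032 + 0.013 + 0.085 = 0.13.
Maximizing c = f(k) − (n+g+δ)·k gives f'(k) = n+g+δ, i.e. 0.3·k^(0.3−1) = 0.13, so k_gold = (0.3/0.13)^(1/0.7) ≈ 3.3024.
Output: y_gold = k_gold^0.3 = 3.3024^0.3 ≈ 1.4310.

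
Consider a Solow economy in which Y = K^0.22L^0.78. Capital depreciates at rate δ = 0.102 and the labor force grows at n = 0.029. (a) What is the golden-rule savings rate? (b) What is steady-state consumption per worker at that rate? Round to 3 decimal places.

n + δ = 0.029 + 0.102 = 0.131.
For Cobb-Douglas, s_gold equals capital's share: s_gold = 0.22.
Setting f'(k) = n+δ gives 0.22·k^(0.22−1) = 0.131, hence k_gold = (0.22/0.131)^(1/0.78) ≈ 1.9438.
y_gold = 1.9438^0.22 ≈ 1.1575; c_gold = (1−0.22)·y_gold ≈ 0.9028.

(a) s_gold = 0.220; (b) c_gold ≈ 0.903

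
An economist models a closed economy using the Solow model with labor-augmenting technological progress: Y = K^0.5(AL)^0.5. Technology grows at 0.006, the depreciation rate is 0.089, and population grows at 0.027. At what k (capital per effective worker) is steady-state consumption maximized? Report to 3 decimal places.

k_gold ≈ 16.797

n + g + δ = 0.027 + 0.006 + 0.089 = 0.122.
At the golden rule the marginal product of capital equals n+g+δ: 0.5·k^(0.5−1) = 0.122. Solving, k_gold = (0.5/0.122)^(1/0.5) ≈ 16.7966.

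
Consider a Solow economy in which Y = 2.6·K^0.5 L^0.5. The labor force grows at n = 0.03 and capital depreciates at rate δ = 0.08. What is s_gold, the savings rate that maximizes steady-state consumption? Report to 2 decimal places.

s_gold = 0.50

The effective depreciation rate is n + δ = 0.03 + 0.08 = 0.11.
At the golden rule MPK = n+δ, and in any Cobb-Douglas steady state s = (n+δ)·k/y = MPK·k/y = capital's share 0.5.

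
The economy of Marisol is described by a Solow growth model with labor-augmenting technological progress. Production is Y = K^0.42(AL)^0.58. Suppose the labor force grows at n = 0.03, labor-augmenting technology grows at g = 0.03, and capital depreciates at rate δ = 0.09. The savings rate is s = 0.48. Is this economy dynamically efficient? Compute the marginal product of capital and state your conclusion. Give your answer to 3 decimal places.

dynamically inefficient; MPK ≈ 0.131

n + g + δ = 0.03 + 0.03 + 0.09 = 0.15.
Steady-state k*: s·k^0.42 = 0.15·k gives k* = (0.48/0.15)^(1/0.58) ≈ 7.4293.
MPK = 0.42·7.4293^(-0.58) ≈ 0.1312.
MPK < n+g+δ = 0.15, so the economy is dynamically inefficient (over-saving).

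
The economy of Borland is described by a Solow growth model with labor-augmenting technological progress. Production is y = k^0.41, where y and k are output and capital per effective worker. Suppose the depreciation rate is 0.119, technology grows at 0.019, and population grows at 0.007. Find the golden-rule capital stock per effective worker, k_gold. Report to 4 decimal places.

k_gold ≈ 5.8225

Break-even investment rate: n + g + δ = 0.007 + 0.019 + 0.119 = 0.145.
Setting f'(k) = n+g+δ gives 0.41·k^(0.41−1) = 0.145, hence k_gold = (0.41/0.145)^(1/0.59) ≈ 5.8225.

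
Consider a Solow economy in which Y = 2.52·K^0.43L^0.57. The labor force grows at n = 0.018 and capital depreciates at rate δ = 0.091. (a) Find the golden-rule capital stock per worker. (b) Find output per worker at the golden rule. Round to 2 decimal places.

Capital per worker breaks even when investment replaces (n + δ)·k; here n + δ = 0.109.
Golden rule sets MPK = n+δ: 0.43·2.52·k^(0.43−1) = 0.109, so k_gold = (0.43·2.52/0.109)^(1/0.57) ≈ 56.2211.
y_gold = 2.52·56.2211^0.43 ≈ 14.2514.

(a) k_gold ≈ 56.22; (b) y_gold ≈ 14.25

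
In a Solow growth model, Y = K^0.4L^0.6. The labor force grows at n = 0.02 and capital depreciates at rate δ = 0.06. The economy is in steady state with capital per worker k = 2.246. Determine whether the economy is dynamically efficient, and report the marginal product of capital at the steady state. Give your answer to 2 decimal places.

The effective depreciation rate is n + δ = 0.02 + 0.06 = 0.08.
MPK = 0.4·k^(0.4−1) = 0.4·2.246^(-0.6) ≈ 0.2462.
MPK > 0.08, so the economy is dynamically efficient (under-saving).

dynamically efficient; MPK ≈ 0.25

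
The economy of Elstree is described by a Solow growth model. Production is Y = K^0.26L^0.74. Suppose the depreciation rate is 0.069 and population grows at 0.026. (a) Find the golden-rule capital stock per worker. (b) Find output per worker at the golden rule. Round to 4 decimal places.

(a) k_gold ≈ 3.8983; (b) y_gold ≈ 1.4244

Break-even investment rate: n + δ = 0.026 + 0.069 = 0.095.
Golden rule sets MPK = n+δ: 0.26·k^(0.26−1) = 0.095, so k_gold = (0.26/0.095)^(1/0.74) ≈ 3.8983.
y_gold = 3.8983^0.26 ≈ 1.4244.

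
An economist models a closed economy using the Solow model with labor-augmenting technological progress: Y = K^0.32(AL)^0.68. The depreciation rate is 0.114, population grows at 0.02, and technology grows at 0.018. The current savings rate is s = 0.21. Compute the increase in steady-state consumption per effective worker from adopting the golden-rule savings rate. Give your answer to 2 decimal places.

The effective depreciation rate is n + g + δ = 0.02 + 0.018 + 0.114 = 0.152.
Current steady state (s = 0.21): k* = (0.21/0.152)^(1/0.68) ≈ 1.6086, y* = 1.6086^0.32 ≈ 1.1643, c* = (1−0.21)·1.1643 ≈ 0.9198.
At the golden rule the marginal product of capital equals n+g+δ: 0.32·k^(0.32−1) = 0.152. Solving, k_gold = (0.32/0.152)^(1/0.68) ≈ 2.9885.
y_gold = 2.9885^0.32 ≈ 1.4195, c_gold = y_gold − 0.152·k_gold ≈ 0.9653.
Gain: Δc = 0.9653 − 0.9198 ≈ 0.0455.

Δc ≈ 0.05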